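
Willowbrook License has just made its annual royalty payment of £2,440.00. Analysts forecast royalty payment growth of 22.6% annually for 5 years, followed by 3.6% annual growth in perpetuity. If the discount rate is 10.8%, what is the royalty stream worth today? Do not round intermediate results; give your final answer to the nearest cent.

£74930.64

D_1 = 2991.44000
D_2 = 3667.50544
D_3 = 4496.36167
D_4 = 5512.53941
D_5 = 6758.37331
Terminal value at year 5: TV = D_5×(1+g_2)/(r−g_2) = 7001.67475/0.072 = 97245.48267
P_0 = D_1/(1+r)^1 + D_2/(1+r)^2 + D_3/(1+r)^3 + D_4/(1+r)^4 + D_5/(1+r)^5 + TV/(1+r)^5
    = 2699.85560 + 2987.38534 + 3305.53649 + 3657.57016 + 4047.09478 + 58233.19710 = 74930.63947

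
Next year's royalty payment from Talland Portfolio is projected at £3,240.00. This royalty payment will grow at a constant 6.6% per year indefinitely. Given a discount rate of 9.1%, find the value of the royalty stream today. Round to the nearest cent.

£129600.00

Growing perpetuity: P = D₁ / (r − g) = £3,240.0000 / (0.091 − 0.066) = £129,600.00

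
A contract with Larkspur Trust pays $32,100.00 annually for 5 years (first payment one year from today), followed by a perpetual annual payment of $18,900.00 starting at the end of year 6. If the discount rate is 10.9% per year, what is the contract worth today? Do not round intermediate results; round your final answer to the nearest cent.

$222303.31

PV of 5-year annuity: $32,100.00 × [1 − (1+0.109)^−5] / 0.109 = 118937.34044
Perpetuity value at year 5: $18,900.00 / 0.109 = 173394.49541
PV of perpetuity: 173394.49541 / (1+0.109)^5 = 103365.96786
Total PV = 118937.34044 + 103365.96786 = 222303.30830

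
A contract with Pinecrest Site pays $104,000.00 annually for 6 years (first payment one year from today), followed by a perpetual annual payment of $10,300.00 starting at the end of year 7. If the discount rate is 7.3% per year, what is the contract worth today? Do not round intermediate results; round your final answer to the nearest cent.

PV of 6-year annuity: $104,000.00 × [1 − (1+0.073)^−6] / 0.073 = 491162.20911
Perpetuity value at year 6: $10,300.00 / 0.073 = 141095.89041
PV of perpetuity: 141095.89041 / (1+0.073)^6 = 92451.94086
Total PV = 491162.20911 + 92451.94086 = 583614.14996

$583614.15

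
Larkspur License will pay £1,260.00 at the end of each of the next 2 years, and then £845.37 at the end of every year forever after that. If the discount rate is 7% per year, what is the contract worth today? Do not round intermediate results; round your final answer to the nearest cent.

£12826.37

PV of 2-year annuity: £1,260.00 × [1 − (1+0.07)^−2] / 0.07 = 2278.10289
Perpetuity value at year 2: £845.37 / 0.07 = 12076.71429
PV of perpetuity: 12076.71429 / (1+0.07)^2 = 10548.26997
Total PV = 2278.10289 + 10548.26997 = 12826.37286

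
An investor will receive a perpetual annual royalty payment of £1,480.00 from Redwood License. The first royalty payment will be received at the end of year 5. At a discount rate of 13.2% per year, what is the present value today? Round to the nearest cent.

£6828.13

Value at end of year 4: C / r = £1,480.00 / 0.132 = £11,212.1212
Discount to today: PV = £11,212.1212 / (1 + 0.132)^4 = £11,212.1212 / 1.642047 = £6,828.13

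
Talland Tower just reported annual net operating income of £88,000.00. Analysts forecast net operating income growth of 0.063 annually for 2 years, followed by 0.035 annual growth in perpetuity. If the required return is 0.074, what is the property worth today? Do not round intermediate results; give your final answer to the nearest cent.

£2461096.50

D_1 = 93544.00000
D_2 = 99437.27200
Terminal value at year 2: TV = D_2×(1+g_2)/(r−g_2) = 102917.57652/0.039 = 2638912.21846
P_0 = D_1/(1+r)^1 + D_2/(1+r)^2 + TV/(1+r)^2
    = 87098.69646 + 86206.62415 + 2287791.17941 = 2461096.50002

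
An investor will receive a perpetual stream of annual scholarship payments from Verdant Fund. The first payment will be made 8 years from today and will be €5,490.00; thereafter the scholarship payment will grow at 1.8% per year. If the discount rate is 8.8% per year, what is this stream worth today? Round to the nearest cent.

Value at end of year 7: C₁ / (r − g) = €5,490.00 / (0.088 − 0.018) = €78,428.5714
Discount to today: PV = €78,428.5714 / (1 + 0.088)^7 = €78,428.5714 / 1.804689 = €43,458.23

€43458.23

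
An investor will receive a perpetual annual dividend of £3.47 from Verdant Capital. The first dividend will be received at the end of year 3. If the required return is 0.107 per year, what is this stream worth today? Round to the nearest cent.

£26.46

Value at end of year 2: C / r = £3.47 / 0.107 = £32.4299
Discount to today: PV = £32.4299 / (1 + 0.107)^2 = £32.4299 / 1.225449 = £26.46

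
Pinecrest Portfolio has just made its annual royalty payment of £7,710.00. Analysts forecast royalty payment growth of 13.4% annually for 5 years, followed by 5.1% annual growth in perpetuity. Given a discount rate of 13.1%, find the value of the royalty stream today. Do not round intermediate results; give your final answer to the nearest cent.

£141498.49

D_1 = 8743.14000
D_2 = 9914.72076
D_3 = 11243.29334
D_4 = 12749.89465
D_5 = 14458.38053
Terminal value at year 5: TV = D_5×(1+g_2)/(r−g_2) = 15195.75794/0.08 = 189946.97425
P_0 = D_1/(1+r)^1 + D_2/(1+r)^2 + D_3/(1+r)^3 + D_4/(1+r)^4 + D_5/(1+r)^5 + TV/(1+r)^5
    = 7730.45093 + 7750.95610 + 7771.51567 + 7792.12977 + 7812.79855 + 102640.64092 = 141498.49194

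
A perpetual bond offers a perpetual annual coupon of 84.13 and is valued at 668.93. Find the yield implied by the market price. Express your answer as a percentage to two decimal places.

P = C/r ⇒ r = C/P = 84.13/668.93 = 0.125768

12.58%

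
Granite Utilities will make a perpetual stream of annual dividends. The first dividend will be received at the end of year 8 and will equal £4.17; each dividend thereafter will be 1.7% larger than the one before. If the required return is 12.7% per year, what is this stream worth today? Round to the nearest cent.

£16.42

Value at end of year 7: C₁ / (r − g) = £4.17 / (0.127 − 0.017) = £37.9091
Discount to today: PV = £37.9091 / (1 + 0.127)^7 = £37.9091 / 2.309231 = £16.42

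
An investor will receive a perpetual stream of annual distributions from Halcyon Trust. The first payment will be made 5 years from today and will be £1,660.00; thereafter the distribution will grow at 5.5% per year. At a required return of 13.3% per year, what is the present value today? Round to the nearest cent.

Value at end of year 4: C₁ / (r − g) = £1,660.00 / (0.133 − 0.055) = £21,282.0513
Discount to today: PV = £21,282.0513 / (1 + 0.133)^4 = £21,282.0513 / 1.647857 = £12,914.98

£12914.98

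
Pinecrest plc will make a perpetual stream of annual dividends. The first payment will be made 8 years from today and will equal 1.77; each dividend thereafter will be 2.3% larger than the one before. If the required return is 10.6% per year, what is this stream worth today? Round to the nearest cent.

10.53

Value at end of year 7: C₁ / (r − g) = 1.77 / (0.106 − 0.023) = 21.3253
Discount to today: PV = 21.3253 / (1 + 0.106)^7 = 21.3253 / 2.024351 = 10.53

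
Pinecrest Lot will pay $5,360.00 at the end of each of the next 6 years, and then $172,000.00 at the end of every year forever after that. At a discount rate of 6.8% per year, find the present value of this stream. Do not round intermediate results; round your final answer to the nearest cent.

PV of 6-year annuity: $5,360.00 × [1 − (1+0.068)^−6] / 0.068 = 25707.16267
Perpetuity value at year 6: $172,000.00 / 0.068 = 2529411.76471
PV of perpetuity: 2529411.76471 / (1+0.068)^6 = 1704480.42532
Total PV = 25707.16267 + 1704480.42532 = 1730187.58799

$1730187.59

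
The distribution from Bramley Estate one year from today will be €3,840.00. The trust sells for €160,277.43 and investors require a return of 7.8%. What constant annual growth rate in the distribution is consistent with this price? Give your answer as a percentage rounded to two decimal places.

5.40%

P = D₁/(r−g) ⇒ g = r − D₁/P = 0.078 − €3,840.00/€160,277.43 = 0.054042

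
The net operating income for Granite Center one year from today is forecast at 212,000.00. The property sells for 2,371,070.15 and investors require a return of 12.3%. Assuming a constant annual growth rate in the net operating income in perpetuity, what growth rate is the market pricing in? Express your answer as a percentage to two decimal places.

P = D₁/(r−g) ⇒ g = r − D₁/P = 0.123 − 212,000.00/2,371,070.15 = 0.033589

3.36%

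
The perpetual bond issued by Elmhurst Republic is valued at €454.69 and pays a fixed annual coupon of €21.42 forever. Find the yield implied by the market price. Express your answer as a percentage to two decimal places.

4.71%

P = C/r ⇒ r = C/P = €21.42/€454.69 = 0.047109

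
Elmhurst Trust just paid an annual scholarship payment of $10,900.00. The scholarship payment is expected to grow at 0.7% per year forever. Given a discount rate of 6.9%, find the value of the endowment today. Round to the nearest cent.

$177037.10

D₁ = D₀ × (1 + g) = $10,900.00 × 1.007 = $10,976.3000
Growing perpetuity: P = D₁ / (r − g) = $10,976.3000 / (0.069 − 0.007) = $177,037.10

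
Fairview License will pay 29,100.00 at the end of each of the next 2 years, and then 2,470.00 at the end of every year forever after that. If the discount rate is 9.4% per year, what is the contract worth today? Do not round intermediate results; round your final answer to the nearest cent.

72868.79

PV of 2-year annuity: 29,100.00 × [1 − (1+0.094)^−2] / 0.094 = 50913.74257
Perpetuity value at year 2: 2,470.00 / 0.094 = 26276.59574
PV of perpetuity: 26276.59574 / (1+0.094)^2 = 21955.05127
Total PV = 50913.74257 + 21955.05127 = 72868.79384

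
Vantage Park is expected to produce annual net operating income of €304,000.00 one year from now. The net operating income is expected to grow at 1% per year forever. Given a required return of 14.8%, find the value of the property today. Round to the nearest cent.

€2202898.55

Growing perpetuity: P = D₁ / (r − g) = €304,000.0000 / (0.148 − 0.01) = €2,202,898.55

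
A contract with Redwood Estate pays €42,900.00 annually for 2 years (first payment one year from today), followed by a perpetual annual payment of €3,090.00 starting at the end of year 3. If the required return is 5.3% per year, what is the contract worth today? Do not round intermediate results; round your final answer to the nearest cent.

PV of 2-year annuity: €42,900.00 × [1 − (1+0.053)^−2] / 0.053 = 79430.90289
Perpetuity value at year 2: €3,090.00 / 0.053 = 58301.88679
PV of perpetuity: 58301.88679 / (1+0.053)^2 = 52580.63994
Total PV = 79430.90289 + 52580.63994 = 132011.54283

€132011.54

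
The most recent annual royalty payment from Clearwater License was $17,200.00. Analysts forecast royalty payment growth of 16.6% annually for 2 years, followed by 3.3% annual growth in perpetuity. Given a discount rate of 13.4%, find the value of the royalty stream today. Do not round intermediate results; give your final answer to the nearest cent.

D_1 = 20055.20000
D_2 = 23384.36320
Terminal value at year 2: TV = D_2×(1+g_2)/(r−g_2) = 24156.04719/0.101 = 239168.78402
P_0 = D_1/(1+r)^1 + D_2/(1+r)^2 + TV/(1+r)^2
    = 17685.36155 + 18184.41937 + 185985.20013 = 221854.98105

$221854.98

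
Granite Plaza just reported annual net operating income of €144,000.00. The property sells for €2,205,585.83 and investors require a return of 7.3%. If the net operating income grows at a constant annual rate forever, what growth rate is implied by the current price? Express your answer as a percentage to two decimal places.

0.72%

P = D₀(1+g)/(r−g) ⇒ P(r−g) = D₀(1+g) ⇒ g(P+D₀) = P·r − D₀
g = (P·r − D₀)/(P + D₀) = (€2,205,585.83×0.073 − €144,000.00) / (€2,205,585.83 + €144,000.00) = 0.007239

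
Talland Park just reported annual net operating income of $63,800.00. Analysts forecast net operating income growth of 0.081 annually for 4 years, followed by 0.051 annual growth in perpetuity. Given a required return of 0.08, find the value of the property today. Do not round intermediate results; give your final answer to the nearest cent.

$2576566.89

D_1 = 68967.80000
D_2 = 74554.19180
D_3 = 80593.08134
D_4 = 87121.12092
Terminal value at year 4: TV = D_4×(1+g_2)/(r−g_2) = 91564.29809/0.029 = 3157389.58935
P_0 = D_1/(1+r)^1 + D_2/(1+r)^2 + D_3/(1+r)^3 + D_4/(1+r)^4 + TV/(1+r)^4
    = 63859.07407 + 63918.20285 + 63977.38637 + 64036.62469 + 2320775.60508 = 2576566.89306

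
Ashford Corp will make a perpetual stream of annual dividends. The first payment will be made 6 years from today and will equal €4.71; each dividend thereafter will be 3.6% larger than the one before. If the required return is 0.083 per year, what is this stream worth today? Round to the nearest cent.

Value at end of year 5: C₁ / (r − g) = €4.71 / (0.083 − 0.036) = €100.2128
Discount to today: PV = €100.2128 / (1 + 0.083)^5 = €100.2128 / 1.489849 = €67.26

€67.26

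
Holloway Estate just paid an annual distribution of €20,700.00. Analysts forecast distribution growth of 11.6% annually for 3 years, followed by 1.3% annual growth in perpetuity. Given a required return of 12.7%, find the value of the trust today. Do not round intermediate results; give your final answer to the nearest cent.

D_1 = 23101.20000
D_2 = 25780.93920
D_3 = 28771.52815
Terminal value at year 3: TV = D_3×(1+g_2)/(r−g_2) = 29145.55801/0.114 = 255662.78959
P_0 = D_1/(1+r)^1 + D_2/(1+r)^2 + D_3/(1+r)^3 + TV/(1+r)^3
    = 20497.95918 + 20297.89037 + 20099.77432 + 178605.88932 = 239501.51319

€239501.51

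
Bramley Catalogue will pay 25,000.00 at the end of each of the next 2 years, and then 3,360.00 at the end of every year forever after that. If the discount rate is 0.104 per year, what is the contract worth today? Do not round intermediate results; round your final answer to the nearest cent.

69664.08

PV of 2-year annuity: 25,000.00 × [1 − (1+0.104)^−2] / 0.104 = 43156.63726
Perpetuity value at year 2: 3,360.00 / 0.104 = 32307.69231
PV of perpetuity: 32307.69231 / (1+0.104)^2 = 26507.44026
Total PV = 43156.63726 + 26507.44026 = 69664.07752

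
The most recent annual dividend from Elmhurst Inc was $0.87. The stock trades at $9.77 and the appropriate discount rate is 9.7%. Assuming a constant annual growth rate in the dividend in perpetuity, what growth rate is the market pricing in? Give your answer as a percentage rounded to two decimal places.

0.73%

P = D₀(1+g)/(r−g) ⇒ P(r−g) = D₀(1+g) ⇒ g(P+D₀) = P·r − D₀
g = (P·r − D₀)/(P + D₀) = ($9.77×0.097 − $0.87) / ($9.77 + $0.87) = 0.007302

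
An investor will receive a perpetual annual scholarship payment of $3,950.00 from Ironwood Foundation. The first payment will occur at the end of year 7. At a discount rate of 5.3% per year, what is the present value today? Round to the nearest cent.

$54670.24

Value at end of year 6: C / r = $3,950.00 / 0.053 = $74,528.3019
Discount to today: PV = $74,528.3019 / (1 + 0.053)^6 = $74,528.3019 / 1.363233 = $54,670.24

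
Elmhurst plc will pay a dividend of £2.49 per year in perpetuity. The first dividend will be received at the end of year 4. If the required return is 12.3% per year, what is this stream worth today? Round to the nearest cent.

£14.29

Value at end of year 3: C / r = £2.49 / 0.123 = £20.2439
Discount to today: PV = £20.2439 / (1 + 0.123)^3 = £20.2439 / 1.416248 = £14.29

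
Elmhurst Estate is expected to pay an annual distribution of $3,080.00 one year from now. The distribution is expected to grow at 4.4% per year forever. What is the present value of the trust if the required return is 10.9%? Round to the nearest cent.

$47384.62

Growing perpetuity: P = D₁ / (r − g) = $3,080.0000 / (0.109 − 0.044) = $47,384.62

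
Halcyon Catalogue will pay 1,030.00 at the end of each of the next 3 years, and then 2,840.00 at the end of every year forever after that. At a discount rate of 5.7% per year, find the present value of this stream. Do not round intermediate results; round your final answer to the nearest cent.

44959.43

PV of 3-year annuity: 1,030.00 × [1 − (1+0.057)^−3] / 0.057 = 2768.55563
Perpetuity value at year 3: 2,840.00 / 0.057 = 49824.56140
PV of perpetuity: 49824.56140 / (1+0.057)^3 = 42190.87404
Total PV = 2768.55563 + 42190.87404 = 44959.42967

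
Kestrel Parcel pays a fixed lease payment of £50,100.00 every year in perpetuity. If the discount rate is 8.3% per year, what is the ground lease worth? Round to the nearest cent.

Level perpetuity: PV = C / r = £50,100.00 / 0.083 = £603,614.46

£603614.46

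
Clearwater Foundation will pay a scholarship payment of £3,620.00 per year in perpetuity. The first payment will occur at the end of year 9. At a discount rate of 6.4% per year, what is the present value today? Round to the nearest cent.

£34434.64

Value at end of year 8: C / r = £3,620.00 / 0.064 = £56,562.5000
Discount to today: PV = £56,562.5000 / (1 + 0.064)^8 = £56,562.5000 / 1.642605 = £34,434.64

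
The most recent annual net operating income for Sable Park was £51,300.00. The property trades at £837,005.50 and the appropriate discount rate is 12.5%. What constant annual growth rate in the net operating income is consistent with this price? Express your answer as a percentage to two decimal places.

6.00%

P = D₀(1+g)/(r−g) ⇒ P(r−g) = D₀(1+g) ⇒ g(P+D₀) = P·r − D₀
g = (P·r − D₀)/(P + D₀) = (£837,005.50×0.125 − £51,300.00) / (£837,005.50 + £51,300.00) = 0.060031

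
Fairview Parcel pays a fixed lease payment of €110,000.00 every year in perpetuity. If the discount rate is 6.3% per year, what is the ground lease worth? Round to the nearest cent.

€1746031.75

Level perpetuity: PV = C / r = €110,000.00 / 0.063 = €1,746,031.75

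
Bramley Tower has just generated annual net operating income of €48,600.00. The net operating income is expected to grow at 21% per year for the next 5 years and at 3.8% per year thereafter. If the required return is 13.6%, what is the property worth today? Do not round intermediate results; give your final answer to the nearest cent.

D_1 = 58806.00000
D_2 = 71155.26000
D_3 = 86097.86460
D_4 = 104178.41617
D_5 = 126055.88356
Terminal value at year 5: TV = D_5×(1+g_2)/(r−g_2) = 130846.00714/0.098 = 1335163.33812
P_0 = D_1/(1+r)^1 + D_2/(1+r)^2 + D_3/(1+r)^3 + D_4/(1+r)^4 + D_5/(1+r)^5 + TV/(1+r)^5
    = 51765.84507 + 55137.91596 + 58729.64641 + 62555.34520 + 66630.25325 + 705736.76405 = 1000555.76994

€1000555.77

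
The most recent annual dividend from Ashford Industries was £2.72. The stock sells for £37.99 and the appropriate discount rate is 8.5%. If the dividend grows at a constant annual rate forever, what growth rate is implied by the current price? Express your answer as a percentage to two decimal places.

1.25%

P = D₀(1+g)/(r−g) ⇒ P(r−g) = D₀(1+g) ⇒ g(P+D₀) = P·r − D₀
g = (P·r − D₀)/(P + D₀) = (£37.99×0.085 − £2.72) / (£37.99 + £2.72) = 0.012507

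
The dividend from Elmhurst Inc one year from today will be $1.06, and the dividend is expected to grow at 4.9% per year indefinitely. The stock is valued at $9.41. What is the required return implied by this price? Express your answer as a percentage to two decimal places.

16.16%

P = D₁/(r − g) ⇒ r = D₁/P + g = $1.0600/$9.41 + 0.049 = 0.112646 + 0.049 = 0.161646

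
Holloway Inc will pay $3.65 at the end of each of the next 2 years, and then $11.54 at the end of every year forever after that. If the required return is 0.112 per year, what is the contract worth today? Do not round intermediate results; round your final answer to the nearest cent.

PV of 2-year annuity: $3.65 × [1 − (1+0.112)^−2] / 0.112 = 6.23415
Perpetuity value at year 2: $11.54 / 0.112 = 103.03571
PV of perpetuity: 103.03571 / (1+0.112)^2 = 83.32555
Total PV = 6.23415 + 83.32555 = 89.55970

$89.56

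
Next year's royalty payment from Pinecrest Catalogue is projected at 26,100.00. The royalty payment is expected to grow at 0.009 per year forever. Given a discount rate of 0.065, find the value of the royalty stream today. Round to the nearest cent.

Growing perpetuity: P = D₁ / (r − g) = 26,100.0000 / (0.065 − 0.009) = 466,071.43

466071.43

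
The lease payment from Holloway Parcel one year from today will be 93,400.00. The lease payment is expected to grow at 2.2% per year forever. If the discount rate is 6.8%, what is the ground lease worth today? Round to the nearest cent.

Growing perpetuity: P = D₁ / (r − g) = 93,400.0000 / (0.068 − 0.022) = 2,030,434.78

2030434.78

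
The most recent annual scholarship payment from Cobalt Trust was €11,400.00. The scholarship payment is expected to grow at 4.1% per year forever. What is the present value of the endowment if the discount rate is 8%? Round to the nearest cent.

D₁ = D₀ × (1 + g) = €11,400.00 × 1.041 = €11,867.4000
Growing perpetuity: P = D₁ / (r − g) = €11,867.4000 / (0.08 − 0.041) = €304,292.31

€304292.31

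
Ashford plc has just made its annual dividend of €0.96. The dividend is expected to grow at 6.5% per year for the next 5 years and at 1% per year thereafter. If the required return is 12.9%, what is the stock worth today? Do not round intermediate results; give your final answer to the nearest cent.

D_1 = 1.02240
D_2 = 1.08886
D_3 = 1.15963
D_4 = 1.23501
D_5 = 1.31528
Terminal value at year 5: TV = D_5×(1+g_2)/(r−g_2) = 1.32844/0.119 = 11.16333
P_0 = D_1/(1+r)^1 + D_2/(1+r)^2 + D_3/(1+r)^3 + D_4/(1+r)^4 + D_5/(1+r)^5 + TV/(1+r)^5
    = 0.90558 + 0.85425 + 0.80582 + 0.76014 + 0.71705 + 6.08589 = 10.12872

€10.13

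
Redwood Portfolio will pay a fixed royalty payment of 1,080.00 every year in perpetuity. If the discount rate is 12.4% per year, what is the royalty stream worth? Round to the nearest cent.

Level perpetuity: PV = C / r = 1,080.00 / 0.124 = 8,709.68

8709.68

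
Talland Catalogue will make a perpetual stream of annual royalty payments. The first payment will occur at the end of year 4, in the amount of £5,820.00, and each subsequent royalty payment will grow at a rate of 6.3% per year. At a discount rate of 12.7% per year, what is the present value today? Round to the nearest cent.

£63528.89

Value at end of year 3: C₁ / (r − g) = £5,820.00 / (0.127 − 0.063) = £90,937.5000
Discount to today: PV = £90,937.5000 / (1 + 0.127)^3 = £90,937.5000 / 1.431435 = £63,528.89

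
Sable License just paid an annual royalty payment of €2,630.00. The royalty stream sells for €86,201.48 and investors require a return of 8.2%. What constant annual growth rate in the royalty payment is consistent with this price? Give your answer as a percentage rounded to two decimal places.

5.00%

P = D₀(1+g)/(r−g) ⇒ P(r−g) = D₀(1+g) ⇒ g(P+D₀) = P·r − D₀
g = (P·r − D₀)/(P + D₀) = (€86,201.48×0.082 − €2,630.00) / (€86,201.48 + €2,630.00) = 0.049966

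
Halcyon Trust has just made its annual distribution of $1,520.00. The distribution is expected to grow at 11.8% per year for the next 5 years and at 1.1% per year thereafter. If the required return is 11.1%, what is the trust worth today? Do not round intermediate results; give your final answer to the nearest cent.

D_1 = 1699.36000
D_2 = 1899.88448
D_3 = 2124.07085
D_4 = 2374.71121
D_5 = 2654.92713
Terminal value at year 5: TV = D_5×(1+g_2)/(r−g_2) = 2684.13133/0.1 = 26841.31330
P_0 = D_1/(1+r)^1 + D_2/(1+r)^2 + D_3/(1+r)^3 + D_4/(1+r)^4 + D_5/(1+r)^5 + TV/(1+r)^5
    = 1529.57696 + 1539.21426 + 1548.91228 + 1558.67140 + 1568.49201 + 15857.45423 = 23602.32113

$23602.32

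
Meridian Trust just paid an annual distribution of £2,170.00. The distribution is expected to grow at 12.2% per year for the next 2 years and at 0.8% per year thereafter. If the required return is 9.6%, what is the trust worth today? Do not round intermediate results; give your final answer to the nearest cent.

D_1 = 2434.74000
D_2 = 2731.77828
Terminal value at year 2: TV = D_2×(1+g_2)/(r−g_2) = 2753.63251/0.088 = 31291.27848
P_0 = D_1/(1+r)^1 + D_2/(1+r)^2 + TV/(1+r)^2
    = 2221.47810 + 2274.17740 + 26049.66840 = 30545.32391

£30545.32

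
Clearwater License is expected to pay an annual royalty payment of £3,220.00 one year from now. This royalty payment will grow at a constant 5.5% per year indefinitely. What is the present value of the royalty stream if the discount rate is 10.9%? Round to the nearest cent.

£59629.63

Growing perpetuity: P = D₁ / (r − g) = £3,220.0000 / (0.109 − 0.055) = £59,629.63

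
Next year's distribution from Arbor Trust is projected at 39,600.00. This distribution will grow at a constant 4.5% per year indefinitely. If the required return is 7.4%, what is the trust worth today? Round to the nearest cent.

Growing perpetuity: P = D₁ / (r − g) = 39,600.0000 / (0.074 − 0.045) = 1,365,517.24

1365517.24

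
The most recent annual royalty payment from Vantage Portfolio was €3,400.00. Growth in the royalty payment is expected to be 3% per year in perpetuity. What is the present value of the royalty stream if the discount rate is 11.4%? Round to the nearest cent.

D₁ = D₀ × (1 + g) = €3,400.00 × 1.03 = €3,502.0000
Growing perpetuity: P = D₁ / (r − g) = €3,502.0000 / (0.114 − 0.03) = €41,690.48

€41690.48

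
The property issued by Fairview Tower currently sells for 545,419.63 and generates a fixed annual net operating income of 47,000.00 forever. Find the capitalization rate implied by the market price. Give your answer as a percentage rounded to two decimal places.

8.62%

P = C/r ⇒ r = C/P = 47,000.00/545,419.63 = 0.086172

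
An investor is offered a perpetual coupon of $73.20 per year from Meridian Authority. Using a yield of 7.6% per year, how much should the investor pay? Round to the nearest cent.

$963.16

Level perpetuity: PV = C / r = $73.20 / 0.076 = $963.16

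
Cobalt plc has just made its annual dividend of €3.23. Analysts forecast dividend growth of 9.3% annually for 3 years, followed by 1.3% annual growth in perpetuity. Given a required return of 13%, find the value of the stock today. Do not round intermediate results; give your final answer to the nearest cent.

€34.38

D_1 = 3.53039
D_2 = 3.85872
D_3 = 4.21758
Terminal value at year 3: TV = D_3×(1+g_2)/(r−g_2) = 4.27241/0.117 = 36.51629
P_0 = D_1/(1+r)^1 + D_2/(1+r)^2 + D_3/(1+r)^3 + TV/(1+r)^3
    = 3.12424 + 3.02194 + 2.92299 + 25.30762 = 34.37679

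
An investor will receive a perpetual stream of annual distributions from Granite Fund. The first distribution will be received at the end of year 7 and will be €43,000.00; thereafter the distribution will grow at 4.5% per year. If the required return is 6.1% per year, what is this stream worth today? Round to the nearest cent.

€1883892.73

Value at end of year 6: C₁ / (r − g) = €43,000.00 / (0.061 − 0.045) = €2,687,500.0000
Discount to today: PV = €2,687,500.0000 / (1 + 0.061)^6 = €2,687,500.0000 / 1.426567 = €1,883,892.73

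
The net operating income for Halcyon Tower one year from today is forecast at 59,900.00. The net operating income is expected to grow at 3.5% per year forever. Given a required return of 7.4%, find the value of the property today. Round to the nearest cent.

Growing perpetuity: P = D₁ / (r − g) = 59,900.0000 / (0.074 − 0.035) = 1,535,897.44

1535897.44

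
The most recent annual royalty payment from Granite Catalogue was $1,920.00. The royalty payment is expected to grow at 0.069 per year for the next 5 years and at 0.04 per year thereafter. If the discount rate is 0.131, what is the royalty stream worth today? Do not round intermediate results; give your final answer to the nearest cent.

$24684.67

D_1 = 2052.48000
D_2 = 2194.10112
D_3 = 2345.49410
D_4 = 2507.33319
D_5 = 2680.33918
Terminal value at year 5: TV = D_5×(1+g_2)/(r−g_2) = 2787.55275/0.091 = 30632.44777
P_0 = D_1/(1+r)^1 + D_2/(1+r)^2 + D_3/(1+r)^3 + D_4/(1+r)^4 + D_5/(1+r)^5 + TV/(1+r)^5
    = 1814.74801 + 1715.26580 + 1621.23709 + 1532.36290 + 1448.36069 + 16552.69364 = 24684.66814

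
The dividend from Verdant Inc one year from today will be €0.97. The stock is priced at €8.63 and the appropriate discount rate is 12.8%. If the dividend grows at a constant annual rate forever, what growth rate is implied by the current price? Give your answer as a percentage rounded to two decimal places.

P = D₁/(r−g) ⇒ g = r − D₁/P = 0.128 − €0.97/€8.63 = 0.015601

1.56%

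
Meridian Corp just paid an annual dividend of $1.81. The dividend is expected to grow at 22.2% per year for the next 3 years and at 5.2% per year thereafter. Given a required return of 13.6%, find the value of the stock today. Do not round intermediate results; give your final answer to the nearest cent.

D_1 = 2.21182
D_2 = 2.70284
D_3 = 3.30288
Terminal value at year 3: TV = D_3×(1+g_2)/(r−g_2) = 3.47462/0.084 = 41.36458
P_0 = D_1/(1+r)^1 + D_2/(1+r)^2 + D_3/(1+r)^3 + TV/(1+r)^3
    = 1.94702 + 2.09442 + 2.25298 + 28.21588 = 34.51031

$34.51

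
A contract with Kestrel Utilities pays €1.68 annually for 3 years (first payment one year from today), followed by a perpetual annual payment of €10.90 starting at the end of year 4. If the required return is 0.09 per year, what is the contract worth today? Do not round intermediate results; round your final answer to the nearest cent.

€97.77

PV of 3-year annuity: €1.68 × [1 − (1+0.09)^−3] / 0.09 = 4.25258
Perpetuity value at year 3: €10.90 / 0.09 = 121.11111
PV of perpetuity: 121.11111 / (1+0.09)^3 = 93.52000
Total PV = 4.25258 + 93.52000 = 97.77257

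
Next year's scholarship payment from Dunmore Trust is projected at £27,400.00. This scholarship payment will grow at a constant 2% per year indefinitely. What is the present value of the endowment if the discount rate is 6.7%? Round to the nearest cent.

£582978.72

Growing perpetuity: P = D₁ / (r − g) = £27,400.0000 / (0.067 − 0.02) = £582,978.72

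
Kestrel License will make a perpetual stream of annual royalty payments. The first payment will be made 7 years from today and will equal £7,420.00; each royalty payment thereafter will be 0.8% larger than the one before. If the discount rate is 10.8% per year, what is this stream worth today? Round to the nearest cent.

£40101.94

Value at end of year 6: C₁ / (r − g) = £7,420.00 / (0.108 − 0.008) = £74,200.0000
Discount to today: PV = £74,200.0000 / (1 + 0.108)^6 = £74,200.0000 / 1.850285 = £40,101.94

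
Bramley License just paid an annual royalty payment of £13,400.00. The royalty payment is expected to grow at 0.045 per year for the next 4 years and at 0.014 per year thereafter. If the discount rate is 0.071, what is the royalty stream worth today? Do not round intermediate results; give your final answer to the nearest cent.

D_1 = 14003.00000
D_2 = 14633.13500
D_3 = 15291.62608
D_4 = 15979.74925
Terminal value at year 4: TV = D_4×(1+g_2)/(r−g_2) = 16203.46574/0.057 = 284271.32873
P_0 = D_1/(1+r)^1 + D_2/(1+r)^2 + D_3/(1+r)^3 + D_4/(1+r)^4 + TV/(1+r)^4
    = 13074.69655 + 12757.29028 + 12447.58949 + 12145.40711 + 216060.40018 = 266485.38361

£266485.38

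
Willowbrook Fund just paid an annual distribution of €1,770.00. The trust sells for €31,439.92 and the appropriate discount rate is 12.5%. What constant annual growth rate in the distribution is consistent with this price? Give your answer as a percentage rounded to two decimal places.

6.50%

P = D₀(1+g)/(r−g) ⇒ P(r−g) = D₀(1+g) ⇒ g(P+D₀) = P·r − D₀
g = (P·r − D₀)/(P + D₀) = (€31,439.92×0.125 − €1,770.00) / (€31,439.92 + €1,770.00) = 0.065041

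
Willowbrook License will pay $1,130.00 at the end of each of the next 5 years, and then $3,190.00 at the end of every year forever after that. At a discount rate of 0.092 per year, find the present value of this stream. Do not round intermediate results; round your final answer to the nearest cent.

PV of 5-year annuity: $1,130.00 × [1 − (1+0.092)^−5] / 0.092 = 4372.59156
Perpetuity value at year 5: $3,190.00 / 0.092 = 34673.91304
PV of perpetuity: 34673.91304 / (1+0.092)^5 = 22330.04837
Total PV = 4372.59156 + 22330.04837 = 26702.63993

$26702.64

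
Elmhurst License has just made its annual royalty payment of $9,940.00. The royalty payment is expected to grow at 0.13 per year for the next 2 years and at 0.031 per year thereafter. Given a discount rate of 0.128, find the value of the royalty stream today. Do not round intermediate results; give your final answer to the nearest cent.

$125958.81

D_1 = 11232.20000
D_2 = 12692.38600
Terminal value at year 2: TV = D_2×(1+g_2)/(r−g_2) = 13085.84997/0.097 = 134905.66975
P_0 = D_1/(1+r)^1 + D_2/(1+r)^2 + TV/(1+r)^2
    = 9957.62411 + 9975.27948 + 106025.90865 = 125958.81224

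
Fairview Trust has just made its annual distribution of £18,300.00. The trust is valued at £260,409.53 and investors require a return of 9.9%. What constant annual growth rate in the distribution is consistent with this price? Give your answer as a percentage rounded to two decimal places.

2.68%

P = D₀(1+g)/(r−g) ⇒ P(r−g) = D₀(1+g) ⇒ g(P+D₀) = P·r − D₀
g = (P·r − D₀)/(P + D₀) = (£260,409.53×0.099 − £18,300.00) / (£260,409.53 + £18,300.00) = 0.026840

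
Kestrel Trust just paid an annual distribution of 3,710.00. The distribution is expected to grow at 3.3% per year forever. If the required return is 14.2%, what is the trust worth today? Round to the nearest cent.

D₁ = D₀ × (1 + g) = 3,710.00 × 1.033 = 3,832.4300
Growing perpetuity: P = D₁ / (r − g) = 3,832.4300 / (0.142 − 0.033) = 35,159.91

35159.91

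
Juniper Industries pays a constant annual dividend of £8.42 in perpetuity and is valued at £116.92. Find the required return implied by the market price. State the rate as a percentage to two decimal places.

P = C/r ⇒ r = C/P = £8.42/£116.92 = 0.072015

7.20%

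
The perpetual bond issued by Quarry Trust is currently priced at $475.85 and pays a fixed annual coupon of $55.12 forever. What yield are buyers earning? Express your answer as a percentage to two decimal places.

P = C/r ⇒ r = C/P = $55.12/$475.85 = 0.115835

11.58%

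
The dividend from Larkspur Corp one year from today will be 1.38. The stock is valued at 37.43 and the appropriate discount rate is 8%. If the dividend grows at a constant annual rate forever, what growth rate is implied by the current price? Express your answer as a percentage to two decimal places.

4.31%

P = D₁/(r−g) ⇒ g = r − D₁/P = 0.08 − 1.38/37.43 = 0.043131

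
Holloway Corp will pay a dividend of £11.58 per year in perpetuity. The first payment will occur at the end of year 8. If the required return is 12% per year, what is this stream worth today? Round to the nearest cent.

£43.65

Value at end of year 7: C / r = £11.58 / 0.12 = £96.5000
Discount to today: PV = £96.5000 / (1 + 0.12)^7 = £96.5000 / 2.210681 = £43.65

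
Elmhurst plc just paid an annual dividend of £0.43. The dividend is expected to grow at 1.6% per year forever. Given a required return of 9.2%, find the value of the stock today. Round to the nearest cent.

£5.75

D₁ = D₀ × (1 + g) = £0.43 × 1.016 = £0.4369
Growing perpetuity: P = D₁ / (r − g) = £0.4369 / (0.092 − 0.016) = £5.75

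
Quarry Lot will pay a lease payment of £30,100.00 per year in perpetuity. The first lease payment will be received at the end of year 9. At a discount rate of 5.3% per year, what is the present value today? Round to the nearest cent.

Value at end of year 8: C / r = £30,100.00 / 0.053 = £567,924.5283
Discount to today: PV = £567,924.5283 / (1 + 0.053)^8 = £567,924.5283 / 1.511565 = £375,719.43

£375719.43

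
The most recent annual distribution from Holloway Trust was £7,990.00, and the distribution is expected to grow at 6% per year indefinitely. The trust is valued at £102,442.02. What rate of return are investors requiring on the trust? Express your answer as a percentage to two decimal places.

D₁ = £7,990.00 × 1.06 = £8,469.4000
P = D₁/(r − g) ⇒ r = D₁/P + g = £8,469.4000/£102,442.02 + 0.06 = 0.082675 + 0.06 = 0.142675

14.27%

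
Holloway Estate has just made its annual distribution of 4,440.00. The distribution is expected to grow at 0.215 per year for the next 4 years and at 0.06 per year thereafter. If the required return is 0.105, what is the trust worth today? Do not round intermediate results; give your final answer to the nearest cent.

D_1 = 5394.60000
D_2 = 6554.43900
D_3 = 7963.64339
D_4 = 9675.82671
Terminal value at year 4: TV = D_4×(1+g_2)/(r−g_2) = 10256.37632/0.045 = 227919.47368
P_0 = D_1/(1+r)^1 + D_2/(1+r)^2 + D_3/(1+r)^3 + D_4/(1+r)^4 + TV/(1+r)^4
    = 4881.99095 + 5367.98100 + 5902.35015 + 6489.91442 + 152873.53960 = 175515.77612

175515.78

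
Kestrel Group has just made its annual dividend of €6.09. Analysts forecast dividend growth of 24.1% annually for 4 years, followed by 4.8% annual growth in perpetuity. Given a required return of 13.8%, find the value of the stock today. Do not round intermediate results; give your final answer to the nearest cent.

€130.68

D_1 = 7.55769
D_2 = 9.37909
D_3 = 11.63945
D_4 = 14.44456
Terminal value at year 4: TV = D_4×(1+g_2)/(r−g_2) = 15.13790/0.09 = 168.19892
P_0 = D_1/(1+r)^1 + D_2/(1+r)^2 + D_3/(1+r)^3 + D_4/(1+r)^4 + TV/(1+r)^4
    = 6.64120 + 7.24230 + 7.89779 + 8.61262 + 100.28919 = 130.68311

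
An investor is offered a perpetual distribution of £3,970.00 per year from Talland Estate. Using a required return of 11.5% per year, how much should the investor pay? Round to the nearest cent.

£34521.74

Level perpetuity: PV = C / r = £3,970.00 / 0.115 = £34,521.74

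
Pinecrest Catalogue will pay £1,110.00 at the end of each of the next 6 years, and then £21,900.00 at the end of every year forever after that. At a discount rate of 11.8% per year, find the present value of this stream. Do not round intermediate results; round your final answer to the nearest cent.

£99630.69

PV of 6-year annuity: £1,110.00 × [1 − (1+0.118)^−6] / 0.118 = 4589.62988
Perpetuity value at year 6: £21,900.00 / 0.118 = 185593.22034
PV of perpetuity: 185593.22034 / (1+0.118)^6 = 95041.06325
Total PV = 4589.62988 + 95041.06325 = 99630.69313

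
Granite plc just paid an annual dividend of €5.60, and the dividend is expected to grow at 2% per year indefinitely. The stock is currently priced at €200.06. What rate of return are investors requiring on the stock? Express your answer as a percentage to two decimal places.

4.86%

D₁ = €5.60 × 1.02 = €5.7120
P = D₁/(r − g) ⇒ r = D₁/P + g = €5.7120/€200.06 + 0.02 = 0.028551 + 0.02 = 0.048551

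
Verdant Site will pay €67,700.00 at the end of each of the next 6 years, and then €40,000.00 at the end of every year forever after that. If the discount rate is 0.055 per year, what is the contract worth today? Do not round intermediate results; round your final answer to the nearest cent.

PV of 6-year annuity: €67,700.00 × [1 − (1+0.055)^−6] / 0.055 = 338197.40190
Perpetuity value at year 6: €40,000.00 / 0.055 = 727272.72727
PV of perpetuity: 727272.72727 / (1+0.055)^6 = 527451.51493
Total PV = 338197.40190 + 527451.51493 = 865648.91682

€865648.92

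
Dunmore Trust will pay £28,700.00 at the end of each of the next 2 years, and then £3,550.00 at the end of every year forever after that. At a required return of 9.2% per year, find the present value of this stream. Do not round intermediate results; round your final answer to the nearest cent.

PV of 2-year annuity: £28,700.00 × [1 − (1+0.092)^−2] / 0.092 = 50349.86381
Perpetuity value at year 2: £3,550.00 / 0.092 = 38586.95652
PV of perpetuity: 38586.95652 / (1+0.092)^2 = 32359.01169
Total PV = 50349.86381 + 32359.01169 = 82708.87551

£82708.88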